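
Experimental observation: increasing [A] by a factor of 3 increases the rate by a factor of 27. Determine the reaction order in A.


rate ∝ [A]^n
3^n = 27 → n = 3
Order in A: 3

3


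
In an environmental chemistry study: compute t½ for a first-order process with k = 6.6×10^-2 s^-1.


t½ = ln2/k = 0.693147/(6.6×10^-2 s^-1)
= 10.50 s

10.50 s


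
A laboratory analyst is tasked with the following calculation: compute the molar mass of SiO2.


M(SiO2) = 1×28.09 + 2×16.0
= 28.09 + 32.0
= 60.09 g/mol

60.09 g/mol


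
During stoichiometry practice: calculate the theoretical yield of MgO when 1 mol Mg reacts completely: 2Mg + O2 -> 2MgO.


Mole ratio MgO:Mg = 2:2
n(MgO) = 1 × 2/2 = 1.000 mol
mass = 1.000 × 40.31 = 40.31 g

40.31 g


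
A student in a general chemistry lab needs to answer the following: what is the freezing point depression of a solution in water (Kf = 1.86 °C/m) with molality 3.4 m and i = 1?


ΔTf = Kf × m × i
= 1.86 × 3.4 × 1
= 6.324 °C

6.324 °C


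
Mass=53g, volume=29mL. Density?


ρ = mass/volume
= 53/29
= 1.828 g/mL

1.828 g/mL


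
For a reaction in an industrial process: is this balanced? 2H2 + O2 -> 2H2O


Equation: 2H2 + O2 -> 2H2O
Check atoms: H: 4=4, O: 2=2
Balanced

Yes, balanced


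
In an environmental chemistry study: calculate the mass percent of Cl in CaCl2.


M(CaCl2) = 1×40.08 + 2×35.45 = 110.98 g/mol
Mass of Cl = 2 × 35.45 = 70.90 g/mol
% Cl = 70.90/110.98 × 100 = 63.89%

63.89%


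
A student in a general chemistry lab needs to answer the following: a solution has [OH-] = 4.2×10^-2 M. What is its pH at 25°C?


pOH = -log10([OH-]) = -log10(4.2×10^-2)
= 2 - log10(4.2) = 1.38
pH = 14 - pOH = 14 - 1.38 = 12.62

12.62


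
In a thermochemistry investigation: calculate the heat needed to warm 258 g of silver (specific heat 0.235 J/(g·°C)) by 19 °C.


q = mcΔT = 258 × 0.235 × 19
= 1151.97 J

1151.97 J


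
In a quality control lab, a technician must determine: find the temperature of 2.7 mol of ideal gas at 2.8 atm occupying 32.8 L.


PV = nRT  (R = 0.08206 L·atm/(mol·K))
T = PV/(nR) = 2.8×32.8/(2.7×0.08206)
= 91.84/0.221562
= 414.51 K

414.51 K


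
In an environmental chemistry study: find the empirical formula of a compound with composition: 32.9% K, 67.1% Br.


Assume 100 g sample. Moles of each element:
  K: 32.9/39.1 = 0.841 mol
  Br: 67.1/79.9 = 0.84 mol
Divide by smallest (0.84):
  K: 0.841/0.84 = 1.0
  Br: 0.84/0.84 = 1.0
Empirical formula: KBr

KBr


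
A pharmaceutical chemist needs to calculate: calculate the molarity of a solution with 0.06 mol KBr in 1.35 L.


M = n/V = 0.06/1.35 = 0.044 mol/L

0.044 M


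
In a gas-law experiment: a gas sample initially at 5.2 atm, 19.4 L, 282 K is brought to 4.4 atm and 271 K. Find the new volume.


P1V1/T1 = P2V2/T2
V2 = P1V1T2/(T1P2)
= 5.2×19.4×271/(282×4.4)
= 22.033 L

22.033 L


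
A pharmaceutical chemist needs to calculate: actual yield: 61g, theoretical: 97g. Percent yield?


% yield = actual/theoretical × 100
= 61/97 × 100
= 62.89%

62.89%


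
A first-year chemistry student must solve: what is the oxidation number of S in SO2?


x + 2(-2) = 0, so x = +4
Oxidation number: +4

+4


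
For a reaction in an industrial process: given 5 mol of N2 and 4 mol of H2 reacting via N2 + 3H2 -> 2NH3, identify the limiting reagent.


Mole ratio available / coefficient:
  N2: 5/1 = 5.000
  H2: 4/3 = 1.333
Smaller ratio is limiting.

H2


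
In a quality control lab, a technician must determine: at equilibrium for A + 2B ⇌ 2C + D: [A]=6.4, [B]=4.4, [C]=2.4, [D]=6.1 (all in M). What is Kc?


Kc = [C]^2[D]/([A][B]^2)
= (2.4^2 × 6.1^1)/(6.4^1 × 4.4^2)
= 35.136/123.904
= 0.2836

0.2836


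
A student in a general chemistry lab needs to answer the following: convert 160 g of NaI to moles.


M(NaI) = 149.89 g/mol
n = mass/M = 160/149.89 = 1.0674 mol

1.0674 mol


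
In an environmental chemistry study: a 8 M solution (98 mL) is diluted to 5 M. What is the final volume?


C1V1 = C2V2
8 × 98 = 5 × V2
V2 = 784/5 = 156.8 mL

156.8 mL


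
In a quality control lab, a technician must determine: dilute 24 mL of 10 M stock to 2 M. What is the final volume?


C1V1 = C2V2
10 × 24 = 2 × V2
V2 = 240/2 = 120.0 mL

120.0 mL


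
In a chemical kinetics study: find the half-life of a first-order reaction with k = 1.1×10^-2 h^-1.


t½ = ln2/k = 0.693147/(1.1×10^-2 h^-1)
= 63.01 h

63.01 h


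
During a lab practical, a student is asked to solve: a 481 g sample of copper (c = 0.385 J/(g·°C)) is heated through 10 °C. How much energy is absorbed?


q = mcΔT = 481 × 0.385 × 10
= 1851.85 J

1851.85 J


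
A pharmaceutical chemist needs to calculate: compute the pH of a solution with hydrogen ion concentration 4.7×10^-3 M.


pH = -log10([H+]) = -log10(4.7×10^-3)
= 3 - log10(4.7)
= 3 - 0.67
= 2.33

2.33


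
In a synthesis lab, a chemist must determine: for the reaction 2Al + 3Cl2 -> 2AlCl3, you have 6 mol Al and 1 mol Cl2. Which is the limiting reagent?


Mole ratio available / coefficient:
  Al: 6/2 = 3.000
  Cl2: 1/3 = 0.333
Smaller ratio is limiting.

Cl2


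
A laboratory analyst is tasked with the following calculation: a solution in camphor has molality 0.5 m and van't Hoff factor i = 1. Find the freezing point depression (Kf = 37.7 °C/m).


ΔTf = Kf × m × i
= 37.7 × 0.5 × 1
= 18.85 °C

18.85 °C


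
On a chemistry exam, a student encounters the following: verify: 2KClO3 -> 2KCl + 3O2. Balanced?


Equation: 2KClO3 -> 2KCl + 3O2
Check atoms: Cl: 2=2, K: 2=2, O: 6=6
Balanced

Yes, balanced


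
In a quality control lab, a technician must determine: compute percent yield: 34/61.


% yield = actual/theoretical × 100
= 34/61 × 100
= 55.74%

55.74%


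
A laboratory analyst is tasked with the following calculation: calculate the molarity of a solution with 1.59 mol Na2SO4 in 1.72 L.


M = n/V = 1.59/1.72 = 0.924 mol/L

0.924 M


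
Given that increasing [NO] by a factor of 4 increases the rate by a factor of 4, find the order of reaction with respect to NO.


rate ∝ [NO]^n
4^n = 4 → n = 1
Order in NO: 1

1


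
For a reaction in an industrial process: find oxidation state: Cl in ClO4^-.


x + 4(-2) = -1, so x = +7
Oxidation number: +7

+7


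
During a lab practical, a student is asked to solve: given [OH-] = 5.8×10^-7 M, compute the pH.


pOH = -log10([OH-]) = -log10(5.8×10^-7)
= 7 - log10(5.8) = 6.24
pH = 14 - pOH = 14 - 6.24 = 7.76

7.76


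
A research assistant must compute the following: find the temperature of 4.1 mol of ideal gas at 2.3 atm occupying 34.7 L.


PV = nRT  (R = 0.08206 L·atm/(mol·K))
T = PV/(nR) = 2.3×34.7/(4.1×0.08206)
= 79.81/0.336446
= 237.21 K

237.21 K


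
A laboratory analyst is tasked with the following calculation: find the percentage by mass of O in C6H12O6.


M(C6H12O6) = 6×12.01 + 12×1.008 + 6×16.0 = 180.156 g/mol
Mass of O = 6 × 16.0 = 96.00 g/mol
% O = 96.00/180.156 × 100 = 53.29%

53.29%


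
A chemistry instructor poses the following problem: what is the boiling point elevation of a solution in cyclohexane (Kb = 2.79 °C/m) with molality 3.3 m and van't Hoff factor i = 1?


ΔTb = Kb × m × i
= 2.79 × 3.3 × 1
= 9.207 °C

9.207 °C


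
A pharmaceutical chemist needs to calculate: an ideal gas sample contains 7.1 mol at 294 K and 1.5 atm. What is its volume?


PV = nRT  (R = 0.08206 L·atm/(mol·K))
V = nRT/P = 7.1×0.08206×294/1.5
= 114.195 L

114.195 L


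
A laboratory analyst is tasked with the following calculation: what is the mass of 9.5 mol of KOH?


M(KOH) = 56.11 g/mol
mass = n × M = 9.5 × 56.11 = 533.05 g

533.05 g


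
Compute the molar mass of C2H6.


M(C2H6) = 2×12.01 + 6×1.008
= 24.02 + 6.05
= 30.07 g/mol

30.07 g/mol


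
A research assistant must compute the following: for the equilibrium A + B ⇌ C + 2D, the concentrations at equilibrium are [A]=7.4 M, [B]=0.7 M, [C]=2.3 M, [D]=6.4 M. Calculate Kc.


Kc = [C][D]^2/([A][B])
= (2.3^1 × 6.4^2)/(7.4^1 × 0.7^1)
= 94.208/5.18
= 18.19

18.19


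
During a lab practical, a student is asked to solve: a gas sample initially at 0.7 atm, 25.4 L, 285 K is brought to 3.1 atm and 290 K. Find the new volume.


P1V1/T1 = P2V2/T2
V2 = P1V1T2/(T1P2)
= 0.7×25.4×290/(285×3.1)
= 5.836 L

5.836 L


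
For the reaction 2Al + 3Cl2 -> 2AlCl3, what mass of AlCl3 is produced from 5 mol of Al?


Mole ratio AlCl3:Al = 2:2
n(AlCl3) = 5 × 2/2 = 5.000 mol
mass = 5.000 × 133.33 = 666.65 g

666.65 g


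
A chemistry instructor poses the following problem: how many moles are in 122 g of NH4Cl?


M(NH4Cl) = 53.49 g/mol
n = mass/M = 122/53.49 = 2.2808 mol

2.2808 mol


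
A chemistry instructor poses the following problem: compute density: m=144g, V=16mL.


ρ = mass/volume
= 144/16
= 9.0 g/mL

9.0 g/mL


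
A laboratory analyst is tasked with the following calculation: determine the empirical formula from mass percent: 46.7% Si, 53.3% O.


Assume 100 g sample. Moles of each element:
  Si: 46.7/28.09 = 1.663 mol
  O: 53.3/16.0 = 3.331 mol
Divide by smallest (1.663):
  Si: 1.663/1.663 = 1.0
  O: 3.331/1.663 = 2.0
Empirical formula: SiO2

SiO2


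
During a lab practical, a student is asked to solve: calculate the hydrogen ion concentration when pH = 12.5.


[H+] = 10^(-pH) = 10^(-12.5)
= 3.16×10^-13 M

3.16×10^-13 M


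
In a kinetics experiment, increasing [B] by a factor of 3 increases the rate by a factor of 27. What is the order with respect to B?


rate ∝ [B]^n
3^n = 27 → n = 3
Order in B: 3

3


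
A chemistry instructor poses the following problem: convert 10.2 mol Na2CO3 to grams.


M(Na2CO3) = 105.99 g/mol
mass = n × M = 10.2 × 105.99 = 1081.10 g

1081.10 g


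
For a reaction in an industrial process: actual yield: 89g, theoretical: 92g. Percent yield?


% yield = actual/theoretical × 100
= 89/92 × 100
= 96.74%

96.74%


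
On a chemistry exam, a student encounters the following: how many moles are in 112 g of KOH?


M(KOH) = 56.11 g/mol
n = mass/M = 112/56.11 = 1.9961 mol

1.9961 mol


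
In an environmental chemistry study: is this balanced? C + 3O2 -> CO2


Equation: C + 3O2 -> CO2
Check atoms: C: 1=1, O: 6≠2
Not balanced

No, not balanced


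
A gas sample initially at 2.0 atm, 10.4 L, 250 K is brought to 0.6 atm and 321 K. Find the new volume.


P1V1/T1 = P2V2/T2
V2 = P1V1T2/(T1P2)
= 2.0×10.4×321/(250×0.6)
= 44.512 L

44.512 L


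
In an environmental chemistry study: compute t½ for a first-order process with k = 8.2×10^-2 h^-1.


t½ = ln2/k = 0.693147/(8.2×10^-2 h^-1)
= 8.453 h

8.453 h


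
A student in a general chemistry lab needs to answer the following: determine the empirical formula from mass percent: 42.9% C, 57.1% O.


Assume 100 g sample. Moles of each element:
  C: 42.9/12.01 = 3.572 mol
  O: 57.1/16.0 = 3.569 mol
Divide by smallest (3.569):
  C: 3.572/3.569 = 1.0
  O: 3.569/3.569 = 1.0
Empirical formula: CO

CO


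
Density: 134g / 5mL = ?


ρ = mass/volume
= 134/5
= 26.8 g/mL

26.8 g/mL


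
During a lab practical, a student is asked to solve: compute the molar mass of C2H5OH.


M(C2H5OH) = 2×12.01 + 6×1.008 + 1×16.0
= 24.02 + 6.05 + 16.0
= 46.07 g/mol

46.07 g/mol


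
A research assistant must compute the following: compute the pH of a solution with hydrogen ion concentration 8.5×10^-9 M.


pH = -log10([H+]) = -log10(8.5×10^-9)
= 9 - log10(8.5)
= 9 - 0.93
= 8.07

8.07


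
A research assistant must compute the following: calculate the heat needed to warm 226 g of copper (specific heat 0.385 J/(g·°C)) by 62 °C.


q = mcΔT = 226 × 0.385 × 62
= 5394.62 J

5394.62 J


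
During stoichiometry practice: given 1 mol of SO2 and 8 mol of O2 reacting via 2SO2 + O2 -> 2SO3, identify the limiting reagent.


Mole ratio available / coefficient:
  SO2: 1/2 = 0.500
  O2: 8/1 = 8.000
Smaller ratio is limiting.

SO2


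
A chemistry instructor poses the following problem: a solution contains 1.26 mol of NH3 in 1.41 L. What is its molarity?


M = n/V = 1.26/1.41 = 0.894 mol/L

0.894 M


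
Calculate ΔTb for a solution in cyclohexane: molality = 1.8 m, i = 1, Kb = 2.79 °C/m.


ΔTb = Kb × m × i
= 2.79 × 1.8 × 1
= 5.022 °C

5.022 °C


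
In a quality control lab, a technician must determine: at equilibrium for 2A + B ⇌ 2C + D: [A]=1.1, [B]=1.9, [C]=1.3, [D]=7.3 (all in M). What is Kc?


Kc = [C]^2[D]/([A]^2[B])
= (1.3^2 × 7.3^1)/(1.1^2 × 1.9^1)
= 12.337/2.299
= 5.366

5.366


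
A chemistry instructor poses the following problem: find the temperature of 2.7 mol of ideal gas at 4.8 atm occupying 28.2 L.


PV = nRT  (R = 0.08206 L·atm/(mol·K))
T = PV/(nR) = 4.8×28.2/(2.7×0.08206)
= 135.36/0.221562
= 610.94 K

610.94 K


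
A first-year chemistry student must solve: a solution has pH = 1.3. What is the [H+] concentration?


[H+] = 10^(-pH) = 10^(-1.3)
= 5.01×10^-2 M

5.01×10^-2 M


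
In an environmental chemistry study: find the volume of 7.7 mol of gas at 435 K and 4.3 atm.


PV = nRT  (R = 0.08206 L·atm/(mol·K))
V = nRT/P = 7.7×0.08206×435/4.3
= 63.921 L

63.921 L


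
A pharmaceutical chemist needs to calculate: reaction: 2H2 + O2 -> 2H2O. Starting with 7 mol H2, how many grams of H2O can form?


Mole ratio H2O:H2 = 2:2
n(H2O) = 7 × 2/2 = 7.000 mol
mass = 7.000 × 18.02 = 126.14 g

126.14 g


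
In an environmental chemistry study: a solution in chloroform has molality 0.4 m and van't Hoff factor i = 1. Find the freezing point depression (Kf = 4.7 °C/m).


ΔTf = Kf × m × i
= 4.7 × 0.4 × 1
= 1.88 °C

1.88 °C


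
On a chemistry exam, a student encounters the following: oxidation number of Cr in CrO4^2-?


x + 4(-2) = -2, so x = +6
Oxidation number: +6

+6


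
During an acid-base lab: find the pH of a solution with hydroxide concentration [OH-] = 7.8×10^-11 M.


pOH = -log10([OH-]) = -log10(7.8×10^-11)
= 11 - log10(7.8) = 10.11
pH = 14 - pOH = 14 - 10.11 = 3.89

3.89


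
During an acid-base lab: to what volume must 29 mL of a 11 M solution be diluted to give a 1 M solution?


C1V1 = C2V2
11 × 29 = 1 × V2
V2 = 319/1 = 319.0 mL

319.0 mL


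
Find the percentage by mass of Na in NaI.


M(NaI) = 1×22.99 + 1×126.9 = 149.89 g/mol
Mass of Na = 1 × 22.99 = 22.99 g/mol
% Na = 22.99/149.89 × 100 = 15.34%

15.34%


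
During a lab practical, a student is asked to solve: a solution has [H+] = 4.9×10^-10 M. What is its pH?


pH = -log10([H+]) = -log10(4.9×10^-10)
= 10 - log10(4.9)
= 10 - 0.69
= 9.31

9.31


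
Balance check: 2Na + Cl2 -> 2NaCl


Equation: 2Na + Cl2 -> 2NaCl
Check atoms: Cl: 2=2, Na: 2=2
Balanced

Yes, balanced


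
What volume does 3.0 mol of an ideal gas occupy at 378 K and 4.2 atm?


PV = nRT  (R = 0.08206 L·atm/(mol·K))
V = nRT/P = 3.0×0.08206×378/4.2
= 22.156 L

22.156 L


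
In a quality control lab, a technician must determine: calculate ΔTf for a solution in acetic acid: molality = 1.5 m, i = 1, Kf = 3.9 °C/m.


ΔTf = Kf × m × i
= 3.9 × 1.5 × 1
= 5.85 °C

5.85 °C


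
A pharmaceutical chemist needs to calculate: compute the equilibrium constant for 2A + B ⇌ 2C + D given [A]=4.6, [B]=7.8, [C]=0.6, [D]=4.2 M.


Kc = [C]^2[D]/([A]^2[B])
= (0.6^2 × 4.2^1)/(4.6^2 × 7.8^1)
= 1.512/165.048
= 0.009161

0.009161


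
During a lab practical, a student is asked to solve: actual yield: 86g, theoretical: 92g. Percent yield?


% yield = actual/theoretical × 100
= 86/92 × 100
= 93.48%

93.48%


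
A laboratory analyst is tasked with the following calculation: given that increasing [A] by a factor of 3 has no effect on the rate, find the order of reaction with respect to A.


rate ∝ [A]^n
rate ∝ [A]^0
Order in A: 0

0


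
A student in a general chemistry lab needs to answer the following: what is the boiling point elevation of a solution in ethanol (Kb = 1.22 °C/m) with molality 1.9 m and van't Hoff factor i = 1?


ΔTb = Kb × m × i
= 1.22 × 1.9 × 1
= 2.318 °C

2.318 °C


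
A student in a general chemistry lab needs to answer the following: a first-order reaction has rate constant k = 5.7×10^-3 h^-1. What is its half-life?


t½ = ln2/k = 0.693147/(5.7×10^-3 h^-1)
= 121.6 h

121.6 h


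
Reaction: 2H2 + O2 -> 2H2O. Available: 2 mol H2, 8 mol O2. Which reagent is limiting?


Mole ratio available / coefficient:
  H2: 2/2 = 1.000
  O2: 8/1 = 8.000
Smaller ratio is limiting.

H2


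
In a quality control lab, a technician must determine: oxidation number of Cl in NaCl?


halide: -1
Oxidation number: -1

-1


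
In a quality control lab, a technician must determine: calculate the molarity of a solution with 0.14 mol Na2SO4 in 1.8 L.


M = n/V = 0.14/1.8 = 0.078 mol/L

0.078 M


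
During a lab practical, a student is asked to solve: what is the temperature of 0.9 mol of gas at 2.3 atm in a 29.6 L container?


PV = nRT  (R = 0.08206 L·atm/(mol·K))
T = PV/(nR) = 2.3×29.6/(0.9×0.08206)
= 68.08/0.073854
= 921.82 K

921.82 K


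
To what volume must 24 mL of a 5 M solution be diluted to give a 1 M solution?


C1V1 = C2V2
5 × 24 = 1 × V2
V2 = 120/1 = 120.0 mL

120.0 mL


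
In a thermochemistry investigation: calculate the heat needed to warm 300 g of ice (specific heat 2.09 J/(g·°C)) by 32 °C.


q = mcΔT = 300 × 2.09 × 32
= 20064.00 J

20064.00 J


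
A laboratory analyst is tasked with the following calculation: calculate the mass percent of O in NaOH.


M(NaOH) = 1×22.99 + 1×16.0 + 1×1.008 = 39.998 g/mol
Mass of O = 1 × 16.0 = 16.00 g/mol
% O = 16.00/39.998 × 100 = 40.00%

40.00%


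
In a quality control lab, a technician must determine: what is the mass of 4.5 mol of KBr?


M(KBr) = 119.0 g/mol
mass = n × M = 4.5 × 119.0 = 535.50 g

535.50 g


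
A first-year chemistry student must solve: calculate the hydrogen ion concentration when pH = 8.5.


[H+] = 10^(-pH) = 10^(-8.5)
= 3.16×10^-9 M

3.16×10^-9 M


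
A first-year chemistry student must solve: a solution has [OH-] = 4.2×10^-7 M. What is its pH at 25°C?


pOH = -log10([OH-]) = -log10(4.2×10^-7)
= 7 - log10(4.2) = 6.38
pH = 14 - pOH = 14 - 6.38 = 7.62

7.62


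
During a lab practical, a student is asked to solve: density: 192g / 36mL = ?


ρ = mass/volume
= 192/36
= 5.333 g/mL

5.333 g/mL


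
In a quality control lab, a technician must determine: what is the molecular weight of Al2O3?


M(Al2O3) = 2×26.98 + 3×16.0
= 53.96 + 48.0
= 101.96 g/mol

101.96 g/mol


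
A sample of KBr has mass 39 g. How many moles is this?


M(KBr) = 119.0 g/mol
n = mass/M = 39/119.0 = 0.3277 mol

0.3277 mol


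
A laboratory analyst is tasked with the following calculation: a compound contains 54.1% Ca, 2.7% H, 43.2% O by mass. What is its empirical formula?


Assume 100 g sample. Moles of each element:
  Ca: 54.1/40.08 = 1.35 mol
  H: 2.7/1.008 = 2.679 mol
  O: 43.2/16.0 = 2.7 mol
Divide by smallest (1.35):
  Ca: 1.35/1.35 = 1.0
  H: 2.679/1.35 = 1.98
  O: 2.7/1.35 = 2.0
Empirical formula: CaO2H2

CaO2H2


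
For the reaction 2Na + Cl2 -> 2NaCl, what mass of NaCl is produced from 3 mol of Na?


Mole ratio NaCl:Na = 2:2
n(NaCl) = 3 × 2/2 = 3.000 mol
mass = 3.000 × 58.44 = 175.32 g

175.32 g


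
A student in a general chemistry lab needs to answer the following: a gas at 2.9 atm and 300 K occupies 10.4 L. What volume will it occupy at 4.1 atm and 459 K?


P1V1/T1 = P2V2/T2
V2 = P1V1T2/(T1P2)
= 2.9×10.4×459/(300×4.1)
= 11.255 L

11.255 L


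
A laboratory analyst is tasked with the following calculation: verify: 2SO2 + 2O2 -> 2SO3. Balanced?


Equation: 2SO2 + 2O2 -> 2SO3
Check atoms: O: 8≠6, S: 2=2
Not balanced

No, not balanced


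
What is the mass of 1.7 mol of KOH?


M(KOH) = 56.11 g/mol
mass = n × M = 1.7 × 56.11 = 95.39 g

95.39 g


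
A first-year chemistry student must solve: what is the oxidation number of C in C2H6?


2x + 6(+1) = 0, so x = -3
Oxidation number: -3

-3


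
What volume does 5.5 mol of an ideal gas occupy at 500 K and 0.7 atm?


PV = nRT  (R = 0.08206 L·atm/(mol·K))
V = nRT/P = 5.5×0.08206×500/0.7
= 322.379 L

322.379 L


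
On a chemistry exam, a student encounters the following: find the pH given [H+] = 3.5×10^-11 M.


pH = -log10([H+]) = -log10(3.5×10^-11)
= 11 - log10(3.5)
= 11 - 0.54
= 10.46

10.46


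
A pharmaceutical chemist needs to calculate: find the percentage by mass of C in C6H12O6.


M(C6H12O6) = 6×12.01 + 12×1.008 + 6×16.0 = 180.156 g/mol
Mass of C = 6 × 12.01 = 72.06 g/mol
% C = 72.06/180.156 × 100 = 40.00%

40.00%


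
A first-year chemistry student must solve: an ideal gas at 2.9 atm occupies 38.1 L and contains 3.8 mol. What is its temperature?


PV = nRT  (R = 0.08206 L·atm/(mol·K))
T = PV/(nR) = 2.9×38.1/(3.8×0.08206)
= 110.49/0.311828
= 354.33 K

354.33 K


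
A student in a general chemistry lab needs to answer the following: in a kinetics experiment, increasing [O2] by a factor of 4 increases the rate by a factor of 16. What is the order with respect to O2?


rate ∝ [O2]^n
4^n = 16 → n = 2
Order in O2: 2

2


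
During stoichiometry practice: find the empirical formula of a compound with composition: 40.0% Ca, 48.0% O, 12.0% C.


Assume 100 g sample. Moles of each element:
  Ca: 40.0/40.08 = 0.998 mol
  O: 48.0/16.0 = 3.0 mol
  C: 12.0/12.01 = 0.999 mol
Divide by smallest (0.998):
  Ca: 0.998/0.998 = 1.0
  O: 3.0/0.998 = 3.01
  C: 0.999/0.998 = 1.0
Empirical formula: CaCO3

CaCO3


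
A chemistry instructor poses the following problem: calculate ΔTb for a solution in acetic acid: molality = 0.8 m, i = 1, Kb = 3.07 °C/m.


ΔTb = Kb × m × i
= 3.07 × 0.8 × 1
= 2.456 °C

2.456 °C


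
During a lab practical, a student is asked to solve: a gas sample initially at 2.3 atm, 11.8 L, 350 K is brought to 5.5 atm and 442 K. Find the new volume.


P1V1/T1 = P2V2/T2
V2 = P1V1T2/(T1P2)
= 2.3×11.8×442/(350×5.5)
= 6.232 L

6.232 L


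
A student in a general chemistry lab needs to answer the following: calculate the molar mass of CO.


M(CO) = 1×12.01 + 1×16.0
= 12.01 + 16.0
= 28.01 g/mol

28.01 g/mol


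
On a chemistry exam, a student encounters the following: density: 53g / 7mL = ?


ρ = mass/volume
= 53/7
= 7.571 g/mL

7.571 g/mL


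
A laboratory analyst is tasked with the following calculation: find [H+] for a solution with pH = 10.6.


[H+] = 10^(-pH) = 10^(-10.6)
= 2.51×10^-11 M

2.51×10^-11 M


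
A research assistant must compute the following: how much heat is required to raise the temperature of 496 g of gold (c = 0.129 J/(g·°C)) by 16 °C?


q = mcΔT = 496 × 0.129 × 16
= 1023.74 J

1023.74 J


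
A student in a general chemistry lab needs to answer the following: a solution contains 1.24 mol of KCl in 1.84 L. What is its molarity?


M = n/V = 1.24/1.84 = 0.674 mol/L

0.674 M


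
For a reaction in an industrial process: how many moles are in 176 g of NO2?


M(NO2) = 46.01 g/mol
n = mass/M = 176/46.01 = 3.8253 mol

3.8253 mol


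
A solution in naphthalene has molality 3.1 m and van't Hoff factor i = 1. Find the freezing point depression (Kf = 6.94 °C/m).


ΔTf = Kf × m × i
= 6.94 × 3.1 × 1
= 21.514 °C

21.514 °C


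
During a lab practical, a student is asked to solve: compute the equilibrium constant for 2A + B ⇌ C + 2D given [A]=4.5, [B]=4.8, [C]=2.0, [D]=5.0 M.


Kc = [C][D]^2/([A]^2[B])
= (2.0^1 × 5.0^2)/(4.5^2 × 4.8^1)
= 50/97.2
= 0.5144

0.5144


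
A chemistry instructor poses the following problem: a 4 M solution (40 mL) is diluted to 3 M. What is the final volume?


C1V1 = C2V2
4 × 40 = 3 × V2
V2 = 160/3 = 53.33 mL

53.33 mL


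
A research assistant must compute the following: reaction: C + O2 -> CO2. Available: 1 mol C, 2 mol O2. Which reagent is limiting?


Mole ratio available / coefficient:
  C: 1/1 = 1.000
  O2: 2/1 = 2.000
Smaller ratio is limiting.

C


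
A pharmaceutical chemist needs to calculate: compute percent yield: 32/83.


% yield = actual/theoretical × 100
= 32/83 × 100
= 38.55%

38.55%


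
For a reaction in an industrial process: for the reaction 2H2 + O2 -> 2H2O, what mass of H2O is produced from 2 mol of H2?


Mole ratio H2O:H2 = 2:2
n(H2O) = 2 × 2/2 = 2.000 mol
mass = 2.000 × 18.02 = 36.04 g

36.04 g


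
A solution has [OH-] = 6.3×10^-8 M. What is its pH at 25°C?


pOH = -log10([OH-]) = -log10(6.3×10^-8)
= 8 - log10(6.3) = 7.2
pH = 14 - pOH = 14 - 7.2 = 6.8

6.8


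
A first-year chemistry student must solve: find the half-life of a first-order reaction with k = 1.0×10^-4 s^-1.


t½ = ln2/k = 0.693147/(1.0×10^-4 s^-1)
= 6931 s

6931 s


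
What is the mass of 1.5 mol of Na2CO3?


M(Na2CO3) = 105.99 g/mol
mass = n × M = 1.5 × 105.99 = 158.99 g

158.99 g


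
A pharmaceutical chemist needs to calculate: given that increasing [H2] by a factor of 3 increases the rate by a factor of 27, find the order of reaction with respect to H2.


rate ∝ [H2]^n
3^n = 27 → n = 3
Order in H2: 3

3


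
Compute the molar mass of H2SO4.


M(H2SO4) = 2×1.008 + 1×32.07 + 4×16.0
= 2.02 + 32.07 + 64.0
= 98.09 g/mol

98.09 g/mol


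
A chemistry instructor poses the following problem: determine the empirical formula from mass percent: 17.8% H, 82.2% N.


Assume 100 g sample. Moles of each element:
  H: 17.8/1.008 = 17.659 mol
  N: 82.2/14.01 = 5.867 mol
Divide by smallest (5.867):
  H: 17.659/5.867 = 3.01
  N: 5.867/5.867 = 1.0
Empirical formula: NH3

NH3


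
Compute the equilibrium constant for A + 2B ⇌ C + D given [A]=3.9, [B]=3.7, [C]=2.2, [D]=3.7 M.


Kc = [C][D]/([A][B]^2)
= (2.2^1 × 3.7^1)/(3.9^1 × 3.7^2)
= 8.14/53.391
= 0.1525

0.1525


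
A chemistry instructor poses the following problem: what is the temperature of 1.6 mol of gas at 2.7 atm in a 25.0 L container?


PV = nRT  (R = 0.08206 L·atm/(mol·K))
T = PV/(nR) = 2.7×25.0/(1.6×0.08206)
= 67.50/0.131296
= 514.11 K

514.11 K


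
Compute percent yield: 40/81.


% yield = actual/theoretical × 100
= 40/81 × 100
= 49.38%

49.38%


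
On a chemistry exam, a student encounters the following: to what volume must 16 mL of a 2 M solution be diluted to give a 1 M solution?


C1V1 = C2V2
2 × 16 = 1 × V2
V2 = 32/1 = 32.0 mL

32.0 mL


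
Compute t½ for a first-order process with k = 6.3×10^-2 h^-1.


t½ = ln2/k = 0.693147/(6.3×10^-2 h^-1)
= 11.00 h

11.00 h


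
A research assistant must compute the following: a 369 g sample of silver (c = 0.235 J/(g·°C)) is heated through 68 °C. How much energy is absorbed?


q = mcΔT = 369 × 0.235 × 68
= 5896.62 J

5896.62 J


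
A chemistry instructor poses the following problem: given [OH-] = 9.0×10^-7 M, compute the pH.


pOH = -log10([OH-]) = -log10(9.0×10^-7)
= 7 - log10(9.0) = 6.05
pH = 14 - pOH = 14 - 6.05 = 7.95

7.95


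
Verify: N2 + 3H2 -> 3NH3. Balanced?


Equation: N2 + 3H2 -> 3NH3
Check atoms: H: 6≠9, N: 2≠3
Not balanced

No, not balanced


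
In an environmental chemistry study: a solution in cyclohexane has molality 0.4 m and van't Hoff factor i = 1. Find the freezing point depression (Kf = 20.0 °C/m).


ΔTf = Kf × m × i
= 20.0 × 0.4 × 1
= 8.0 °C

8.0 °C


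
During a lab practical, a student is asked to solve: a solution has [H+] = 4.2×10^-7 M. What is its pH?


pH = -log10([H+]) = -log10(4.2×10^-7)
= 7 - log10(4.2)
= 7 - 0.62
= 6.38

6.38


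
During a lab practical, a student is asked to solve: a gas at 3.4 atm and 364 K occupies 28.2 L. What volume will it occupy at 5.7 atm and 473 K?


P1V1/T1 = P2V2/T2
V2 = P1V1T2/(T1P2)
= 3.4×28.2×473/(364×5.7)
= 21.858 L

21.858 L


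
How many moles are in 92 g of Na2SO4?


M(Na2SO4) = 142.05 g/mol
n = mass/M = 92/142.05 = 0.6477 mol

0.6477 mol


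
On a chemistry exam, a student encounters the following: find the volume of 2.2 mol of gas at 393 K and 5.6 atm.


PV = nRT  (R = 0.08206 L·atm/(mol·K))
V = nRT/P = 2.2×0.08206×393/5.6
= 12.669 L

12.669 L


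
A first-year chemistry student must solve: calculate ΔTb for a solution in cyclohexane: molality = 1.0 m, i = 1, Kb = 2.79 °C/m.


ΔTb = Kb × m × i
= 2.79 × 1.0 × 1
= 2.79 °C

2.79 °C


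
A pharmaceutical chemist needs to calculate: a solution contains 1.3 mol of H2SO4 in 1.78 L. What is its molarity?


M = n/V = 1.3/1.78 = 0.730 mol/L

0.730 M


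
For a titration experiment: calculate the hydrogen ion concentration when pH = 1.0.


[H+] = 10^(-pH) = 10^(-1.0)
= 1.0×10^-1 M

1.0×10^-1 M


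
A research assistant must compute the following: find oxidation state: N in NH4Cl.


x + 4(+1) + (-1) = 0, so x = -3
Oxidation number: -3

-3


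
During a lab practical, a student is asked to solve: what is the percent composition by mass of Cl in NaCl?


M(NaCl) = 1×22.99 + 1×35.45 = 58.44 g/mol
Mass of Cl = 1 × 35.45 = 35.45 g/mol
% Cl = 35.45/58.44 × 100 = 60.66%

60.66%


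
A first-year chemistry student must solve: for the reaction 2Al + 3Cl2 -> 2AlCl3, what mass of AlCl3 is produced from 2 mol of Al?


Mole ratio AlCl3:Al = 2:2
n(AlCl3) = 2 × 2/2 = 2.000 mol
mass = 2.000 × 133.33 = 266.66 g

266.66 g


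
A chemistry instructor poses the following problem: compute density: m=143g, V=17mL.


ρ = mass/volume
= 143/17
= 8.412 g/mL

8.412 g/mL


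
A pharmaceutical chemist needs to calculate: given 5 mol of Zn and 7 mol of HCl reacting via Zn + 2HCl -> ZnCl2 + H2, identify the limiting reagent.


Mole ratio available / coefficient:
  Zn: 5/1 = 5.000
  HCl: 7/2 = 3.500
Smaller ratio is limiting.

HCl


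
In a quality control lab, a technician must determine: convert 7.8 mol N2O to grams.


M(N2O) = 44.02 g/mol
mass = n × M = 7.8 × 44.02 = 343.36 g

343.36 g


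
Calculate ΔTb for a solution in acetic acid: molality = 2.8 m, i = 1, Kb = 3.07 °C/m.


ΔTb = Kb × m × i
= 3.07 × 2.8 × 1
= 8.596 °C

8.596 °C


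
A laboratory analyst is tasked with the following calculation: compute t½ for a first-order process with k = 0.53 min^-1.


t½ = ln2/k = 0.693147/(0.53 min^-1)
= 1.308 min

1.308 min


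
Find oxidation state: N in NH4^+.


x + 4(+1) = +1, so x = -3
Oxidation number: -3

-3


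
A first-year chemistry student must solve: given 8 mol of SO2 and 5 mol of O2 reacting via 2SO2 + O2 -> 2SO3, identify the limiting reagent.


Mole ratio available / coefficient:
  SO2: 8/2 = 4.000
  O2: 5/1 = 5.000
Smaller ratio is limiting.

SO2


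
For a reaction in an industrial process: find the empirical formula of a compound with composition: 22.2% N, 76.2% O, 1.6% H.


Assume 100 g sample. Moles of each element:
  N: 22.2/14.01 = 1.585 mol
  O: 76.2/16.0 = 4.763 mol
  H: 1.6/1.008 = 1.587 mol
Divide by smallest (1.585):
  N: 1.585/1.585 = 1.0
  O: 4.763/1.585 = 3.01
  H: 1.587/1.585 = 1.0
Empirical formula: HNO3

HNO3


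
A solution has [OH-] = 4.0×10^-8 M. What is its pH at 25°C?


pOH = -log10([OH-]) = -log10(4.0×10^-8)
= 8 - log10(4.0) = 7.4
pH = 14 - pOH = 14 - 7.4 = 6.6

6.6


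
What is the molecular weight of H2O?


M(H2O) = 2×1.008 + 1×16.0
= 2.02 + 16.0
= 18.02 g/mol

18.02 g/mol


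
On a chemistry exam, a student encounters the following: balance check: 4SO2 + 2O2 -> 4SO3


Equation: 4SO2 + 2O2 -> 4SO3
Check atoms: O: 12=12, S: 4=4
Balanced

Yes, balanced


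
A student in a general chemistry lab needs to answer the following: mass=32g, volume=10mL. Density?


ρ = mass/volume
= 32/10
= 3.2 g/mL

3.2 g/mL


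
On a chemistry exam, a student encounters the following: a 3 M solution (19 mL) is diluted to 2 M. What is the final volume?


C1V1 = C2V2
3 × 19 = 2 × V2
V2 = 57/2 = 28.5 mL

28.5 mL


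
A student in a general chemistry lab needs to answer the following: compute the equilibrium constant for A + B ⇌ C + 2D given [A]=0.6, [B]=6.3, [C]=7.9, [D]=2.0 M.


Kc = [C][D]^2/([A][B])
= (7.9^1 × 2.0^2)/(0.6^1 × 6.3^1)
= 31.6/3.78
= 8.360

8.360


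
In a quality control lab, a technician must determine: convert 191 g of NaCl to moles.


M(NaCl) = 58.44 g/mol
n = mass/M = 191/58.44 = 3.2683 mol

3.2683 mol


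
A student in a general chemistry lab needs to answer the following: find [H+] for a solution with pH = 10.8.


[H+] = 10^(-pH) = 10^(-10.8)
= 1.58×10^-11 M

1.58×10^-11 M


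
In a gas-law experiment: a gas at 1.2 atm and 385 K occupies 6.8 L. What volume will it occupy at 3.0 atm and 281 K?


P1V1/T1 = P2V2/T2
V2 = P1V1T2/(T1P2)
= 1.2×6.8×281/(385×3.0)
= 1.985 L

1.985 L


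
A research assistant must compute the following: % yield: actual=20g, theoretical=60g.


% yield = actual/theoretical × 100
= 20/60 × 100
= 33.33%

33.33%


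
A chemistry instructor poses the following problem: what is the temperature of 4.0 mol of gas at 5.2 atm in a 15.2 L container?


PV = nRT  (R = 0.08206 L·atm/(mol·K))
T = PV/(nR) = 5.2×15.2/(4.0×0.08206)
= 79.04/0.328240
= 240.80 K

240.80 K


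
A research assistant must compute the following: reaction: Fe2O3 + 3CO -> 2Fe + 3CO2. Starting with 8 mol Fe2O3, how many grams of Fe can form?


Mole ratio Fe:Fe2O3 = 2:1
n(Fe) = 8 × 2/1 = 16.000 mol
mass = 16.000 × 55.85 = 893.6 g

893.6 g


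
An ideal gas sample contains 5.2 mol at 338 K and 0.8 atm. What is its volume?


PV = nRT  (R = 0.08206 L·atm/(mol·K))
V = nRT/P = 5.2×0.08206×338/0.8
= 180.286 L

180.286 L


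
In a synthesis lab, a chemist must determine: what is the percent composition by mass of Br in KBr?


M(KBr) = 1×39.1 + 1×79.9 = 119.00 g/mol
Mass of Br = 1 × 79.9 = 79.90 g/mol
% Br = 79.90/119.00 × 100 = 67.14%

67.14%


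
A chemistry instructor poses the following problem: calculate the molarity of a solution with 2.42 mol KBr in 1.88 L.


M = n/V = 2.42/1.88 = 1.287 mol/L

1.287 M


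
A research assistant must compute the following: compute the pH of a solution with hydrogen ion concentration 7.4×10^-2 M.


pH = -log10([H+]) = -log10(7.4×10^-2)
= 2 - log10(7.4)
= 2 - 0.87
= 1.13

1.13


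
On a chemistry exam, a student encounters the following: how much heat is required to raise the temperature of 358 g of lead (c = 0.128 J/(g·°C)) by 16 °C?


q = mcΔT = 358 × 0.128 × 16
= 733.18 J

733.18 J


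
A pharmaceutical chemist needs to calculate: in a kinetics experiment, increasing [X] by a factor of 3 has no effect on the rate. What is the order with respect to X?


rate ∝ [X]^n
rate ∝ [X]^0
Order in X: 0

0


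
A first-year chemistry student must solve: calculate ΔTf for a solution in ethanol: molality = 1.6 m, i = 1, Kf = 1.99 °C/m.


ΔTf = Kf × m × i
= 1.99 × 1.6 × 1
= 3.184 °C

3.184 °C


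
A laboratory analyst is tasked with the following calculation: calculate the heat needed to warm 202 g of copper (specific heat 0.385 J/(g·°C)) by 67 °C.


q = mcΔT = 202 × 0.385 × 67
= 5210.59 J

5210.59 J


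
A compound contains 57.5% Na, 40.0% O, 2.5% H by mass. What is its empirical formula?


Assume 100 g sample. Moles of each element:
  Na: 57.5/22.99 = 2.501 mol
  O: 40.0/16.0 = 2.5 mol
  H: 2.5/1.008 = 2.48 mol
Divide by smallest (2.48):
  Na: 2.501/2.48 = 1.01
  O: 2.5/2.48 = 1.01
  H: 2.48/2.48 = 1.0
Empirical formula: NaOH

NaOH


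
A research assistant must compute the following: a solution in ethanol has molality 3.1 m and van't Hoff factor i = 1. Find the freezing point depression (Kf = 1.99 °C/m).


ΔTf = Kf × m × i
= 1.99 × 3.1 × 1
= 6.169 °C

6.169 °C


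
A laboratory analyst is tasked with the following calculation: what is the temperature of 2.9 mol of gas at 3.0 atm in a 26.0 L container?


PV = nRT  (R = 0.08206 L·atm/(mol·K))
T = PV/(nR) = 3.0×26.0/(2.9×0.08206)
= 78.00/0.237974
= 327.77 K

327.77 K


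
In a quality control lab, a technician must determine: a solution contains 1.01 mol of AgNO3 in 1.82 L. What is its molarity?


M = n/V = 1.01/1.82 = 0.555 mol/L

0.555 M


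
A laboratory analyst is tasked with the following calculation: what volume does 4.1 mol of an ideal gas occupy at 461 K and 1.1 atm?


PV = nRT  (R = 0.08206 L·atm/(mol·K))
V = nRT/P = 4.1×0.08206×461/1.1
= 141.001 L

141.001 L


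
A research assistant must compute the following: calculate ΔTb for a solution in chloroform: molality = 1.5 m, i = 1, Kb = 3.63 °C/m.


ΔTb = Kb × m × i
= 3.63 × 1.5 × 1
= 5.445 °C

5.445 °C


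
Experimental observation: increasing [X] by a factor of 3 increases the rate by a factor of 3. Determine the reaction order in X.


rate ∝ [X]^n
3^n = 3 → n = 1
Order in X: 1

1


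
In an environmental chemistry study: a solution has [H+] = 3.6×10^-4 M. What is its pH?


pH = -log10([H+]) = -log10(3.6×10^-4)
= 4 - log10(3.6)
= 4 - 0.56
= 3.44

3.44


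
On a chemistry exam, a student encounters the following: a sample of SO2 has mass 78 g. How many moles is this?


M(SO2) = 64.07 g/mol
n = mass/M = 78/64.07 = 1.2174 mol

1.2174 mol


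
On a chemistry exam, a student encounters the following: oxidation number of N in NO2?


x + 2(-2) = 0, so x = +4
Oxidation number: +4

+4


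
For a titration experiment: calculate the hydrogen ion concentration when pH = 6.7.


[H+] = 10^(-pH) = 10^(-6.7)
= 2.0×10^-7 M

2.0×10^-7 M


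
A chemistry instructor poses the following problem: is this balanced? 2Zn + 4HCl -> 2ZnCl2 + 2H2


Equation: 2Zn + 4HCl -> 2ZnCl2 + 2H2
Check atoms: Cl: 4=4, H: 4=4, Zn: 2=2
Balanced

Yes, balanced


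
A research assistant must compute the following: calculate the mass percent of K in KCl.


M(KCl) = 1×39.1 + 1×35.45 = 74.55 g/mol
Mass of K = 1 × 39.1 = 39.10 g/mol
% K = 39.10/74.55 × 100 = 52.45%

52.45%


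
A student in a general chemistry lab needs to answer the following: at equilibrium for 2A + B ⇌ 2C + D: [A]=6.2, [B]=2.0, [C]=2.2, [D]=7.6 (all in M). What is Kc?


Kc = [C]^2[D]/([A]^2[B])
= (2.2^2 × 7.6^1)/(6.2^2 × 2.0^1)
= 36.784/76.88
= 0.4785

0.4785


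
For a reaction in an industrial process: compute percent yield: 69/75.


% yield = actual/theoretical × 100
= 69/75 × 100
= 92.0%

92.0%


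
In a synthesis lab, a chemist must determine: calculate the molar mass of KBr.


M(KBr) = 1×39.1 + 1×79.9
= 39.1 + 79.9
= 119.0 g/mol

119.0 g/mol


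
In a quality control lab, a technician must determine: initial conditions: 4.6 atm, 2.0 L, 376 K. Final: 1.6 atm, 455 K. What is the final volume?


P1V1/T1 = P2V2/T2
V2 = P1V1T2/(T1P2)
= 4.6×2.0×455/(376×1.6)
= 6.958 L

6.958 L


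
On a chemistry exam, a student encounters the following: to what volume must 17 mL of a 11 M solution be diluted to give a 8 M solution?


C1V1 = C2V2
11 × 17 = 8 × V2
V2 = 187/8 = 23.38 mL

23.38 mL


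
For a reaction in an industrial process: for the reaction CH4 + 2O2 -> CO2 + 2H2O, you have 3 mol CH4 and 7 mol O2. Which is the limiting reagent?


Mole ratio available / coefficient:
  CH4: 3/1 = 3.000
  O2: 7/2 = 3.500
Smaller ratio is limiting.

CH4


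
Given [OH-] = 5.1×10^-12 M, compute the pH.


pOH = -log10([OH-]) = -log10(5.1×10^-12)
= 12 - log10(5.1) = 11.29
pH = 14 - pOH = 14 - 11.29 = 2.71

2.71


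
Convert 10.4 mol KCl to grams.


M(KCl) = 74.55 g/mol
mass = n × M = 10.4 × 74.55 = 775.32 g

775.32 g


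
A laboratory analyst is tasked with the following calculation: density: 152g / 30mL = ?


ρ = mass/volume
= 152/30
= 5.067 g/mL

5.067 g/mL
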